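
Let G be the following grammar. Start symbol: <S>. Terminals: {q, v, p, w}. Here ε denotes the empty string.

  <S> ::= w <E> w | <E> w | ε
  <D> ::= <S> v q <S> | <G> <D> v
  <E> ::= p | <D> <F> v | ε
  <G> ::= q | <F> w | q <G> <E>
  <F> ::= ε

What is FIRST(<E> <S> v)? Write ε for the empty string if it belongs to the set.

FIRST(<F>) = {ε}
FIRST(<G>) = {q, w}  (via <F> w)
FIRST(<S>) = {ε, p, q, v, w}  (via <E> w)
FIRST(<D>) = {p, q, v, w}  (via <S> v q <S>, <G> <D> v)
FIRST(<E>) = {ε, p, q, v, w}  (via <D> <F> v)
FIRST(<E> <S> v): take FIRST of each symbol in turn, carrying on past any symbol whose FIRST contains ε; result {p, q, v, w}.

{p, q, v, w}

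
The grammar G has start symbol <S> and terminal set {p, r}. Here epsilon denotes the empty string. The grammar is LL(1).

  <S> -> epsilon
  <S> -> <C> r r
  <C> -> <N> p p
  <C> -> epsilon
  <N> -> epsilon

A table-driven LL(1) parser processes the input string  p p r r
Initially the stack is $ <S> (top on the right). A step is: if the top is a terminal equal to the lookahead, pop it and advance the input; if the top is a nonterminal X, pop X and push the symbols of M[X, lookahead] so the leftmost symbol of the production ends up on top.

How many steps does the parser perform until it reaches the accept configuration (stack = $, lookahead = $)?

step 1: stack=$ <S>  input=p p r r $  — expand <S> -> <C> r r
step 2: stack=$ r r <C>  input=p p r r $  — expand <C> -> <N> p p
step 3: stack=$ r r p p <N>  input=p p r r $  — expand <N> -> epsilon
step 4: stack=$ r r p p  input=p p r r $  — match p
step 5: stack=$ r r p  input=p r r $  — match p
step 6: stack=$ r r  input=r r $  — match r
step 7: stack=$ r  input=r $  — match r
Accept reached after 7 steps.

7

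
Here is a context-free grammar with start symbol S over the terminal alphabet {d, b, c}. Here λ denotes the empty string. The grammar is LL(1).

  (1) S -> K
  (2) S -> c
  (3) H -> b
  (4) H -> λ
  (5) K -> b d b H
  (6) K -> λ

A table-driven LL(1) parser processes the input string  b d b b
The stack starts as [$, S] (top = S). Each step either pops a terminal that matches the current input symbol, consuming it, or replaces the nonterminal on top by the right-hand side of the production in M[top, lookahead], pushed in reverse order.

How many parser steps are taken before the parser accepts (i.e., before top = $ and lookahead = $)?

step 1: stack=$ S  input=b d b b $  — expand S -> K
step 2: stack=$ K  input=b d b b $  — expand K -> b d b H
step 3: stack=$ H b d b  input=b d b b $  — match b
step 4: stack=$ H b d  input=d b b $  — match d
step 5: stack=$ H b  input=b b $  — match b
step 6: stack=$ H  input=b $  — expand H -> b
step 7: stack=$ b  input=b $  — match b
Accept reached after 7 steps.

7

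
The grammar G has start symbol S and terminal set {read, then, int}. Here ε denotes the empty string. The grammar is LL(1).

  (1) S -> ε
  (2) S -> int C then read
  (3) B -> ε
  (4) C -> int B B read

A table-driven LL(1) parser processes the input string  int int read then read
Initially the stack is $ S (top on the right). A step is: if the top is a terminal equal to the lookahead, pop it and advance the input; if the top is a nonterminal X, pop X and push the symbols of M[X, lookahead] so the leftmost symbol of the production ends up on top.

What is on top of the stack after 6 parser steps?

read

     Stack                     Input                     Action
  1  $ S                       int int read then read $  expand S -> int C then read
  2  $ read then C int         int int read then read $  match int
  3  $ read then C             int read then read $      expand C -> int B B read
  4  $ read then read B B int  int read then read $      match int
  5  $ read then read B B      read then read $          expand B -> ε
  6  $ read then read B        read then read $          expand B -> ε
Stack after step 6: $ read then read (top = read).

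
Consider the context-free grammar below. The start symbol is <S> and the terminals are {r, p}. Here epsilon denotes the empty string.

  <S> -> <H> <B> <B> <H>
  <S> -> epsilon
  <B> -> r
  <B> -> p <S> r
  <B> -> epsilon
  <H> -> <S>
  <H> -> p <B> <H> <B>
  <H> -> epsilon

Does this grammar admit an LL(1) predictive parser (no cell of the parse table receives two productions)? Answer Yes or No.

No

FIRST(<S>) = {epsilon, p, r}
FIRST(<B>) = {epsilon, p, r}
FIRST(<H>) = {epsilon, p, r}
FOLLOW(<S>) = {$, p, r}
FOLLOW(<B>) = {$, p, r}
FOLLOW(<H>) = {$, p, r}
Cell M[<B>, p] receives both <B> -> p <S> r and <B> -> epsilon — the grammar is not LL(1).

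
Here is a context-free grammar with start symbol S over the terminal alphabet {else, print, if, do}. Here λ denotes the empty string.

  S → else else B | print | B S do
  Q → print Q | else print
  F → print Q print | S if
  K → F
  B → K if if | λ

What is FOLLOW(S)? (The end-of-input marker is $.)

FIRST(Q): from Q→print Q we get {print}; from Q→else print we get {else}. So FIRST(Q) = {else, print}.
FIRST(S): from S→else else B we get {else}; from S→print we get {print}; from S→B S do we get {else, print}. So FIRST(S) = {else, print}.
FIRST(F): from F→print Q print we get {print}; from F→S if we get {else, print}. So FIRST(F) = {else, print}.
FIRST(K): from K→F we get {else, print}. So FIRST(K) = {else, print}.
FIRST(B): from B→K if if we get {else, print}; from B→λ we get {λ}. So FIRST(B) = {λ, else, print}.
FOLLOW(S) includes $ since S is the start symbol.
FOLLOW(S): in S→B S do, S is followed by do with FIRST {do}; in F→S if, S is followed by if with FIRST {if}. Thus FOLLOW(S) = {$, do, if}.
FOLLOW(Q): in Q→print Q, the suffix after Q is empty (adds nothing new); in F→print Q print, Q is followed by print with FIRST {print}. Thus FOLLOW(Q) = {print}.
FOLLOW(K): in B→K if if, K is followed by if if with FIRST {if}. Thus FOLLOW(K) = {if}.
FOLLOW(F): in K→F, the suffix after F is empty, so FOLLOW(F) ⊇ FOLLOW(K) = {if}. Thus FOLLOW(F) = {if}.
FOLLOW(B): in S→else else B, the suffix after B is empty, so FOLLOW(B) ⊇ FOLLOW(S) = {$, do, if}; in S→B S do, B is followed by S do with FIRST {else, print}. Thus FOLLOW(B) = {$, do, else, if, print}.

{$, do, if}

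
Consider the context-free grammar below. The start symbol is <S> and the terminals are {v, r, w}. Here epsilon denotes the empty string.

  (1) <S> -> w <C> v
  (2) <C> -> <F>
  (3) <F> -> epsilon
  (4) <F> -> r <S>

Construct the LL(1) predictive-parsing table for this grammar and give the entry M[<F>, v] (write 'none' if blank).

FIRST(<S>) = {w}
FIRST(<F>) = {epsilon, r}
FIRST(<C>) = {epsilon, r}  (via <F>)
FOLLOW(<S>) includes $ since <S> is the start symbol.
FOLLOW(<C>): in <S>->w <C> v, <C> is followed by v with FIRST {v}. Thus FOLLOW(<C>) = {v}.
FOLLOW(<F>): in <C>-><F>, the suffix after <F> is empty, so FOLLOW(<F>) ⊇ FOLLOW(<C>) = {v}. Thus FOLLOW(<F>) = {v}.
For <F> -> epsilon: FIRST(epsilon) = {epsilon}, so it goes in M[<F>, t] for t ∈ {}; since epsilon ∈ FIRST, also for every t ∈ FOLLOW(<F>) = {v}.
For <F> -> r <S>: FIRST(r <S>) = {r}, so it goes in M[<F>, t] for t ∈ {r}.

<F> -> epsilon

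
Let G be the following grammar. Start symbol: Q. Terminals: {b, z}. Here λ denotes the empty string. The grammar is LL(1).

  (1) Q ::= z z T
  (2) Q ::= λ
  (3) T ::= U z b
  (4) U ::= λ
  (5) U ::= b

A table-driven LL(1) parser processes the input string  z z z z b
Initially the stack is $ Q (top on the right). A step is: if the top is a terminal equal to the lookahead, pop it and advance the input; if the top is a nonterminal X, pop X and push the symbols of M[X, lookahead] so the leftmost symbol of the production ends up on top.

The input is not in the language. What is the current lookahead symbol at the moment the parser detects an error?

z

step 1: stack=$ Q  input=z z z z b $  — expand Q ::= z z T
step 2: stack=$ T z z  input=z z z z b $  — match z
step 3: stack=$ T z  input=z z z b $  — match z
step 4: stack=$ T  input=z z b $  — expand T ::= U z b
step 5: stack=$ b z U  input=z z b $  — expand U ::= λ
step 6: stack=$ b z  input=z z b $  — match z
step 7: stack=$ b  input=z b $  — error: top is terminal b but lookahead is z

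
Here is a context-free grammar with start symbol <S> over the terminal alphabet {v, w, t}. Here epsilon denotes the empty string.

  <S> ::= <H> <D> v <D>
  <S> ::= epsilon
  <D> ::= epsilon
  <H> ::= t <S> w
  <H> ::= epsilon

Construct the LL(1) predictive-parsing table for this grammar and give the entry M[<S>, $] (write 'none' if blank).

<S> ::= epsilon

FIRST(<D>): from <D>::=epsilon we get {epsilon}. So FIRST(<D>) = {epsilon}.
FIRST(<H>): from <H>::=t <S> w we get {t}; from <H>::=epsilon we get {epsilon}. So FIRST(<H>) = {epsilon, t}.
FIRST(<S>): from <S>::=<H> <D> v <D> we get {t, v}; from <S>::=epsilon we get {epsilon}. So FIRST(<S>) = {epsilon, t, v}.
FOLLOW(<S>) includes $ since <S> is the start symbol.
FOLLOW(<S>): in <H>::=t <S> w, <S> is followed by w with FIRST {w}. Thus FOLLOW(<S>) = {$, w}.
For <S> ::= <H> <D> v <D>: FIRST(<H> <D> v <D>) = {t, v}, so it goes in M[<S>, t] for t ∈ {t, v}.
For <S> ::= epsilon: FIRST(epsilon) = {epsilon}, so it goes in M[<S>, t] for t ∈ {}; since epsilon ∈ FIRST, also for every t ∈ FOLLOW(<S>) = {$, w}.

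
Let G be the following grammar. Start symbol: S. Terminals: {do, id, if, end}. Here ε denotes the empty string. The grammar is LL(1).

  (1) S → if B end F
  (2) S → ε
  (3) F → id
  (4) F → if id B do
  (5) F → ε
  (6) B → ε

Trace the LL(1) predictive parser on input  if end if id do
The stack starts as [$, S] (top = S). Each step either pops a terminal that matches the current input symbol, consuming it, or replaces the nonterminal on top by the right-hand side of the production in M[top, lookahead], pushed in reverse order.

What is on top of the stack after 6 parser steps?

     Stack         Input              Action
  1  $ S           if end if id do $  expand S → if B end F
  2  $ F end B if  if end if id do $  match if
  3  $ F end B     end if id do $     expand B → ε
  4  $ F end       end if id do $     match end
  5  $ F           if id do $         expand F → if id B do
  6  $ do B id if  if id do $         match if
Stack after step 6: $ do B id (top = id).

id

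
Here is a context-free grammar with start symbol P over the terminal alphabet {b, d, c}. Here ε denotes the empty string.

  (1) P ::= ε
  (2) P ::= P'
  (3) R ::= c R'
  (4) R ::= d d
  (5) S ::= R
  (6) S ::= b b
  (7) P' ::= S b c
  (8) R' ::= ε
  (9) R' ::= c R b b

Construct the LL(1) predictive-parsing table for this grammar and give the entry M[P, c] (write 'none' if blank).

FIRST(R) = {c, d}
FIRST(R') = {ε, c}
FIRST(S) = {b, c, d}  (via R)
FIRST(P') = {b, c, d}  (via S b c)
FIRST(P) = {ε, b, c, d}  (via P')
FOLLOW(P) includes $ since P is the start symbol.
FOLLOW(P): P appears on no right-hand side. Thus FOLLOW(P) = {$}.
For P ::= ε: FIRST(ε) = {ε}, so it goes in M[P, t] for t ∈ {}; since ε ∈ FIRST, also for every t ∈ FOLLOW(P) = {$}.
For P ::= P': FIRST(P') = {b, c, d}, so it goes in M[P, t] for t ∈ {b, c, d}.

P ::= P'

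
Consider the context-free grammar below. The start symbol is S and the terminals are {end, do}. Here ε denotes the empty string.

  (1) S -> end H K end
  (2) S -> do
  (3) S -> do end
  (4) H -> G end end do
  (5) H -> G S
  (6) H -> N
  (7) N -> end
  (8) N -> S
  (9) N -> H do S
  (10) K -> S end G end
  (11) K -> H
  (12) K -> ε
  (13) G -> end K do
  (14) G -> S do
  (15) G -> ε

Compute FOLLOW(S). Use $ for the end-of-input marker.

{$, do, end}

FIRST(S): from S->end H K end we get {end}; from S->do we get {do}; from S->do end we get {do}. So FIRST(S) = {do, end}.
FIRST(G): from G->end K do we get {end}; from G->S do we get {do, end}; from G->ε we get {ε}. So FIRST(G) = {ε, do, end}.
FIRST(H): from H->G end end do we get {do, end}; from H->G S we get {do, end}; from H->N we get {do, end}. So FIRST(H) = {do, end}.
FIRST(N): from N->end we get {end}; from N->S we get {do, end}; from N->H do S we get {do, end}. So FIRST(N) = {do, end}.
FIRST(K): from K->S end G end we get {do, end}; from K->H we get {do, end}; from K->ε we get {ε}. So FIRST(K) = {ε, do, end}.
FOLLOW(S) includes $ since S is the start symbol.
FOLLOW(K): in S->end H K end, K is followed by end with FIRST {end}; in G->end K do, K is followed by do with FIRST {do}. Thus FOLLOW(K) = {do, end}.
FOLLOW(H): in S->end H K end, H is followed by K end with FIRST {do, end}; in N->H do S, H is followed by do S with FIRST {do}; in K->H, the suffix after H is empty, so FOLLOW(H) ⊇ FOLLOW(K) = {do, end}. Thus FOLLOW(H) = {do, end}.
FOLLOW(N): in H->N, the suffix after N is empty, so FOLLOW(N) ⊇ FOLLOW(H) = {do, end}. Thus FOLLOW(N) = {do, end}.
FOLLOW(S): in H->G S, the suffix after S is empty, so FOLLOW(S) ⊇ FOLLOW(H) = {do, end}; in N->S, the suffix after S is empty, so FOLLOW(S) ⊇ FOLLOW(N) = {do, end}; in N->H do S, the suffix after S is empty, so FOLLOW(S) ⊇ FOLLOW(N) = {do, end}; in K->S end G end, S is followed by end G end with FIRST {end}; in G->S do, S is followed by do with FIRST {do}. Thus FOLLOW(S) = {$, do, end}.
FOLLOW(G): in H->G end end do, G is followed by end end do with FIRST {end}; in H->G S, G is followed by S with FIRST {do, end}; in K->S end G end, G is followed by end with FIRST {end}. Thus FOLLOW(G) = {do, end}.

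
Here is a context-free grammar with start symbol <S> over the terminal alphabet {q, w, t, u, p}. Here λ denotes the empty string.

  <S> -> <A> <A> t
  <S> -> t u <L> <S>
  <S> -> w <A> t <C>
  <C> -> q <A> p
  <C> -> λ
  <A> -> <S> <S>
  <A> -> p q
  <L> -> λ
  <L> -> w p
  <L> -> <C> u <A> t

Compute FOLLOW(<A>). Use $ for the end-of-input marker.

{p, t, w}

FIRST(<C>): from <C>->q <A> p we get {q}; from <C>->λ we get {λ}. So FIRST(<C>) = {λ, q}.
FIRST(<L>): from <L>->λ we get {λ}; from <L>->w p we get {w}; from <L>-><C> u <A> t we get {q, u}. So FIRST(<L>) = {λ, q, u, w}.
FIRST(<S>): from <S>-><A> <A> t we get {p, t, w}; from <S>->t u <L> <S> we get {t}; from <S>->w <A> t <C> we get {w}. So FIRST(<S>) = {p, t, w}.
FIRST(<A>): from <A>-><S> <S> we get {p, t, w}; from <A>->p q we get {p}. So FIRST(<A>) = {p, t, w}.
FOLLOW(<S>) includes $ since <S> is the start symbol.
FOLLOW(<A>): in <S>-><A> <A> t (occurrence 1), <A> is followed by <A> t with FIRST {p, t, w}; in <S>-><A> <A> t (occurrence 2), <A> is followed by t with FIRST {t}; in <S>->w <A> t <C>, <A> is followed by t <C> with FIRST {t}; in <C>->q <A> p, <A> is followed by p with FIRST {p}; in <L>-><C> u <A> t, <A> is followed by t with FIRST {t}. Thus FOLLOW(<A>) = {p, t, w}.
FOLLOW(<S>): in <S>->t u <L> <S>, the suffix after <S> is empty (adds nothing new); in <A>-><S> <S> (occurrence 1), <S> is followed by <S> with FIRST {p, t, w}; in <A>-><S> <S> (occurrence 2), the suffix after <S> is empty, so FOLLOW(<S>) ⊇ FOLLOW(<A>) = {p, t, w}. Thus FOLLOW(<S>) = {$, p, t, w}.
FOLLOW(<C>): in <S>->w <A> t <C>, the suffix after <C> is empty, so FOLLOW(<C>) ⊇ FOLLOW(<S>) = {$, p, t, w}; in <L>-><C> u <A> t, <C> is followed by u <A> t with FIRST {u}. Thus FOLLOW(<C>) = {$, p, t, u, w}.
FOLLOW(<L>): in <S>->t u <L> <S>, <L> is followed by <S> with FIRST {p, t, w}. Thus FOLLOW(<L>) = {p, t, w}.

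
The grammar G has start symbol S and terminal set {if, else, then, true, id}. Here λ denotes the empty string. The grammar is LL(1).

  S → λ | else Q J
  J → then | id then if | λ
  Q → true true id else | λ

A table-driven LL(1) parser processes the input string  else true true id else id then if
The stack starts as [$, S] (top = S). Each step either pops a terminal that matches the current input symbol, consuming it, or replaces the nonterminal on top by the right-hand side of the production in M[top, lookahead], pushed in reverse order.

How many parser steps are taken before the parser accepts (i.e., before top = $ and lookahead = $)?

11

step 1: stack=$ S  input=else true true id else id then if $  — expand S → else Q J
step 2: stack=$ J Q else  input=else true true id else id then if $  — match else
step 3: stack=$ J Q  input=true true id else id then if $  — expand Q → true true id else
step 4: stack=$ J else id true true  input=true true id else id then if $  — match true
step 5: stack=$ J else id true  input=true id else id then if $  — match true
step 6: stack=$ J else id  input=id else id then if $  — match id
step 7: stack=$ J else  input=else id then if $  — match else
step 8: stack=$ J  input=id then if $  — expand J → id then if
step 9: stack=$ if then id  input=id then if $  — match id
step 10: stack=$ if then  input=then if $  — match then
step 11: stack=$ if  input=if $  — match if
Accept reached after 11 steps.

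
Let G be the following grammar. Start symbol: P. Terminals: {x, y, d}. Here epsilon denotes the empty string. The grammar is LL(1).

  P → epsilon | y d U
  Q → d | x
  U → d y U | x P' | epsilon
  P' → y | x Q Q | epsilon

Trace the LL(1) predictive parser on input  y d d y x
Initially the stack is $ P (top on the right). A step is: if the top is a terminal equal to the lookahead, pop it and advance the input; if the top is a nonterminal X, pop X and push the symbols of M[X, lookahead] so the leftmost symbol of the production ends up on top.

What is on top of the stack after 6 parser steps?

     Stack    Input        Action
  1  $ P      y d d y x $  expand P → y d U
  2  $ U d y  y d d y x $  match y
  3  $ U d    d d y x $    match d
  4  $ U      d y x $      expand U → d y U
  5  $ U y d  d y x $      match d
  6  $ U y    y x $        match y
Stack after step 6: $ U (top = U).

U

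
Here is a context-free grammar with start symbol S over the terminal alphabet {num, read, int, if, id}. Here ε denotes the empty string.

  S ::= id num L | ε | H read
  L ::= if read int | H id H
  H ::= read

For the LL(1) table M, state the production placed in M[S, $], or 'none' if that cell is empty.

S ::= ε

FIRST(H) = {read}
FIRST(S) = {ε, id, read}  (via H read)
FIRST(L) = {if, read}  (via H id H)
FOLLOW(S) includes $ since S is the start symbol.
FOLLOW(S): S appears on no right-hand side. Thus FOLLOW(S) = {$}.
For S ::= id num L: FIRST(id num L) = {id}, so it goes in M[S, t] for t ∈ {id}.
For S ::= ε: FIRST(ε) = {ε}, so it goes in M[S, t] for t ∈ {}; since ε ∈ FIRST, also for every t ∈ FOLLOW(S) = {$}.
For S ::= H read: FIRST(H read) = {read}, so it goes in M[S, t] for t ∈ {read}.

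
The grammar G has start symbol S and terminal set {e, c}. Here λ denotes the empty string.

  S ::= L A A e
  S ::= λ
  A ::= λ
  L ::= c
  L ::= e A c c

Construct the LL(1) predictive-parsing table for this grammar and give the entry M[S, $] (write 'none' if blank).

FIRST(A) = {λ}
FIRST(L) = {c, e}
FIRST(S) = {λ, c, e}  (via L A A e)
FOLLOW(S) includes $ since S is the start symbol.
FOLLOW(S): S appears on no right-hand side. Thus FOLLOW(S) = {$}.
For S ::= L A A e: FIRST(L A A e) = {c, e}, so it goes in M[S, t] for t ∈ {c, e}.
For S ::= λ: FIRST(λ) = {λ}, so it goes in M[S, t] for t ∈ {}; since λ ∈ FIRST, also for every t ∈ FOLLOW(S) = {$}.

S ::= λ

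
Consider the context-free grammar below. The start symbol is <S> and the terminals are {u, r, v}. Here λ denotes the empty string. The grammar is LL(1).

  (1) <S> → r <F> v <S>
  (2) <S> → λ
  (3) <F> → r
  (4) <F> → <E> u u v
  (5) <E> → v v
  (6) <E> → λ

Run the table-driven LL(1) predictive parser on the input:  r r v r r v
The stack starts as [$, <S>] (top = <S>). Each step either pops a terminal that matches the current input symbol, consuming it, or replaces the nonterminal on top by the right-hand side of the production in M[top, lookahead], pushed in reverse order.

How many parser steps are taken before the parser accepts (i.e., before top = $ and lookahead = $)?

      Stack          Input          Action
   1  $ <S>          r r v r r v $  expand <S> → r <F> v <S>
   2  $ <S> v <F> r  r r v r r v $  match r
   3  $ <S> v <F>    r v r r v $    expand <F> → r
   4  $ <S> v r      r v r r v $    match r
   5  $ <S> v        v r r v $      match v
   6  $ <S>          r r v $        expand <S> → r <F> v <S>
   7  $ <S> v <F> r  r r v $        match r
   8  $ <S> v <F>    r v $          expand <F> → r
   9  $ <S> v r      r v $          match r
  10  $ <S> v        v $            match v
  11  $ <S>          $              expand <S> → λ
Accept reached after 11 steps.

11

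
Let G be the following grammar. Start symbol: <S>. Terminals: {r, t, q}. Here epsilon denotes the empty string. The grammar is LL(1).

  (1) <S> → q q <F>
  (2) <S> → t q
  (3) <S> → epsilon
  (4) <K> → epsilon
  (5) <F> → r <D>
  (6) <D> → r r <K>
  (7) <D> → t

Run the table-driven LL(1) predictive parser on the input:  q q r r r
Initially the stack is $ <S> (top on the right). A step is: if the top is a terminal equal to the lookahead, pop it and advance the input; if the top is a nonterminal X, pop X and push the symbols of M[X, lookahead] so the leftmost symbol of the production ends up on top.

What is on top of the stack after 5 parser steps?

step 1: stack=$ <S>  input=q q r r r $  — expand <S> → q q <F>
step 2: stack=$ <F> q q  input=q q r r r $  — match q
step 3: stack=$ <F> q  input=q r r r $  — match q
step 4: stack=$ <F>  input=r r r $  — expand <F> → r <D>
step 5: stack=$ <D> r  input=r r r $  — match r
Stack after step 5: $ <D> (top = <D>).

<D>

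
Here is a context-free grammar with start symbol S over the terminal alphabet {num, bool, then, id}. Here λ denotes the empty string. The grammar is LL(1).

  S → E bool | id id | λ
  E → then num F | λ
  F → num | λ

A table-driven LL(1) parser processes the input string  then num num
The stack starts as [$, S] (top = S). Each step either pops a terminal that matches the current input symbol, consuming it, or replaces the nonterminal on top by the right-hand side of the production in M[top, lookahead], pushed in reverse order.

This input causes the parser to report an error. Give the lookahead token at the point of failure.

     Stack              Input           Action
  1  $ S                then num num $  expand S → E bool
  2  $ bool E           then num num $  expand E → then num F
  3  $ bool F num then  then num num $  match then
  4  $ bool F num       num num $       match num
  5  $ bool F           num $           expand F → num
  6  $ bool num         num $           match num
  7  $ bool             $               error: top is terminal bool but lookahead is $

$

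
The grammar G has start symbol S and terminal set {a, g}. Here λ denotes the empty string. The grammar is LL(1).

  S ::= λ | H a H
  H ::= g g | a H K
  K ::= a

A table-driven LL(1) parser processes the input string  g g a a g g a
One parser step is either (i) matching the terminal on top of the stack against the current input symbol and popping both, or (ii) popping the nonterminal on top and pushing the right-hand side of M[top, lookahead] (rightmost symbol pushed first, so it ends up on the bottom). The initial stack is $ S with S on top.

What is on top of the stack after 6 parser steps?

     Stack      Input            Action
  1  $ S        g g a a g g a $  expand S ::= H a H
  2  $ H a H    g g a a g g a $  expand H ::= g g
  3  $ H a g g  g g a a g g a $  match g
  4  $ H a g    g a a g g a $    match g
  5  $ H a      a a g g a $      match a
  6  $ H        a g g a $        expand H ::= a H K
Stack after step 6: $ K H a (top = a).

a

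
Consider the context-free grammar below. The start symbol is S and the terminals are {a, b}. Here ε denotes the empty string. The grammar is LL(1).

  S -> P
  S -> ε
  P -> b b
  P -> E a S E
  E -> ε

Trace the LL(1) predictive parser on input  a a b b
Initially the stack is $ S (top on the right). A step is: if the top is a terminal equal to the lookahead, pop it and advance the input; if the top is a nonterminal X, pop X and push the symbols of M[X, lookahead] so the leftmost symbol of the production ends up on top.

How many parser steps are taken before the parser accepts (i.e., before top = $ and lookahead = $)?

step 1: stack=$ S  input=a a b b $  — expand S -> P
step 2: stack=$ P  input=a a b b $  — expand P -> E a S E
step 3: stack=$ E S a E  input=a a b b $  — expand E -> ε
step 4: stack=$ E S a  input=a a b b $  — match a
step 5: stack=$ E S  input=a b b $  — expand S -> P
step 6: stack=$ E P  input=a b b $  — expand P -> E a S E
step 7: stack=$ E E S a E  input=a b b $  — expand E -> ε
step 8: stack=$ E E S a  input=a b b $  — match a
step 9: stack=$ E E S  input=b b $  — expand S -> P
step 10: stack=$ E E P  input=b b $  — expand P -> b b
step 11: stack=$ E E b b  input=b b $  — match b
step 12: stack=$ E E b  input=b $  — match b
step 13: stack=$ E E  input=$  — expand E -> ε
step 14: stack=$ E  input=$  — expand E -> ε
Accept reached after 14 steps.

14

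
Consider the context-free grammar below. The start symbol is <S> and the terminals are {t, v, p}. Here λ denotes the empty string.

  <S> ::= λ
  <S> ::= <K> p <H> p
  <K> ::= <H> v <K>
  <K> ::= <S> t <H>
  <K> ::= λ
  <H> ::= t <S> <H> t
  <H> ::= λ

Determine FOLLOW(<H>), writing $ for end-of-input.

{p, t, v}

FIRST(<H>): from <H>::=t <S> <H> t we get {t}; from <H>::=λ we get {λ}. So FIRST(<H>) = {λ, t}.
FIRST(<S>): from <S>::=λ we get {λ}; from <S>::=<K> p <H> p we get {p, t, v}. So FIRST(<S>) = {λ, p, t, v}.
FIRST(<K>): from <K>::=<H> v <K> we get {t, v}; from <K>::=<S> t <H> we get {p, t, v}; from <K>::=λ we get {λ}. So FIRST(<K>) = {λ, p, t, v}.
FOLLOW(<S>) includes $ since <S> is the start symbol.
FOLLOW(<S>): in <K>::=<S> t <H>, <S> is followed by t <H> with FIRST {t}; in <H>::=t <S> <H> t, <S> is followed by <H> t with FIRST {t}. Thus FOLLOW(<S>) = {$, t}.
FOLLOW(<K>): in <S>::=<K> p <H> p, <K> is followed by p <H> p with FIRST {p}; in <K>::=<H> v <K>, the suffix after <K> is empty (adds nothing new). Thus FOLLOW(<K>) = {p}.
FOLLOW(<H>): in <S>::=<K> p <H> p, <H> is followed by p with FIRST {p}; in <K>::=<H> v <K>, <H> is followed by v <K> with FIRST {v}; in <K>::=<S> t <H>, the suffix after <H> is empty, so FOLLOW(<H>) ⊇ FOLLOW(<K>) = {p}; in <H>::=t <S> <H> t, <H> is followed by t with FIRST {t}. Thus FOLLOW(<H>) = {p, t, v}.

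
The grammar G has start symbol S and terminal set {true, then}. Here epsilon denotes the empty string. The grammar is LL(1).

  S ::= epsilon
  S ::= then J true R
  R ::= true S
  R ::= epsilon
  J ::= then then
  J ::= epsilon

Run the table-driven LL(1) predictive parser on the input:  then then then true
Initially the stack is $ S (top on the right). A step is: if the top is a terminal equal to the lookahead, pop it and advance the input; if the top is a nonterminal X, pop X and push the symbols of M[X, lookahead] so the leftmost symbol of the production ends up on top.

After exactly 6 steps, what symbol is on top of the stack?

R

step 1: stack=$ S  input=then then then true $  — expand S ::= then J true R
step 2: stack=$ R true J then  input=then then then true $  — match then
step 3: stack=$ R true J  input=then then true $  — expand J ::= then then
step 4: stack=$ R true then then  input=then then true $  — match then
step 5: stack=$ R true then  input=then true $  — match then
step 6: stack=$ R true  input=true $  — match true
Stack after step 6: $ R (top = R).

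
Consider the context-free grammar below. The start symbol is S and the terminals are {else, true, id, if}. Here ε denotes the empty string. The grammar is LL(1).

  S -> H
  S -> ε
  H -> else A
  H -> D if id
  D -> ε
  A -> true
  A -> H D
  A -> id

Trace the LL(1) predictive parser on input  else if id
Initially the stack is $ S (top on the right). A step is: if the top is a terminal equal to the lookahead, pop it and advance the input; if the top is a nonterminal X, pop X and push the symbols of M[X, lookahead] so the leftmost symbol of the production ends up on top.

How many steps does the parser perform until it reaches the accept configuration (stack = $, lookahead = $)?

step 1: stack=$ S  input=else if id $  — expand S -> H
step 2: stack=$ H  input=else if id $  — expand H -> else A
step 3: stack=$ A else  input=else if id $  — match else
step 4: stack=$ A  input=if id $  — expand A -> H D
step 5: stack=$ D H  input=if id $  — expand H -> D if id
step 6: stack=$ D id if D  input=if id $  — expand D -> ε
step 7: stack=$ D id if  input=if id $  — match if
step 8: stack=$ D id  input=id $  — match id
step 9: stack=$ D  input=$  — expand D -> ε
Accept reached after 9 steps.

9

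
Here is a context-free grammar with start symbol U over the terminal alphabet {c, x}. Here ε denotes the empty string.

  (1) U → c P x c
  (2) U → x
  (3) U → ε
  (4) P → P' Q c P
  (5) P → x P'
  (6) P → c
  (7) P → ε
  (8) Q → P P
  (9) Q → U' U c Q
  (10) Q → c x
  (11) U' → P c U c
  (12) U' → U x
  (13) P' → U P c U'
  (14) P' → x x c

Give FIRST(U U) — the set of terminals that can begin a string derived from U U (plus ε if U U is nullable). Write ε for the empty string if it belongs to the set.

{ε, c, x}

FIRST(U): from U→c P x c we get {c}; from U→x we get {x}; from U→ε we get {ε}. So FIRST(U) = {ε, c, x}.
FIRST(P): from P→P' Q c P we get {c, x}; from P→x P' we get {x}; from P→c we get {c}; from P→ε we get {ε}. So FIRST(P) = {ε, c, x}.
FIRST(U'): from U'→P c U c we get {c, x}; from U'→U x we get {c, x}. So FIRST(U') = {c, x}.
FIRST(P'): from P'→U P c U' we get {c, x}; from P'→x x c we get {x}. So FIRST(P') = {c, x}.
FIRST(Q): from Q→P P we get {ε, c, x}; from Q→U' U c Q we get {c, x}; from Q→c x we get {c}. So FIRST(Q) = {ε, c, x}.
FIRST(U U): take FIRST of each symbol in turn, carrying on past any symbol whose FIRST contains ε; result {ε, c, x}.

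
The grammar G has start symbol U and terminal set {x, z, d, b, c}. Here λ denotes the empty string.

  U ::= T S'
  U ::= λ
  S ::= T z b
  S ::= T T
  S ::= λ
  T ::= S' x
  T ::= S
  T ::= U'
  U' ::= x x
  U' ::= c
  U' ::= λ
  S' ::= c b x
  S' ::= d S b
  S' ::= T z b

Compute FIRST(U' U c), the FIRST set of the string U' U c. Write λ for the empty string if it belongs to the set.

FIRST(U') = {λ, c, x}
FIRST(U) = {λ, c, d, x, z}  (via T S')
FIRST(S) = {λ, c, d, x, z}  (via T z b, T T)
FIRST(T) = {λ, c, d, x, z}  (via S' x, S, U')
FIRST(S') = {c, d, x, z}  (via T z b)
FIRST(U' U c): take FIRST of each symbol in turn, carrying on past any symbol whose FIRST contains λ; result {c, d, x, z}.

{c, d, x, z}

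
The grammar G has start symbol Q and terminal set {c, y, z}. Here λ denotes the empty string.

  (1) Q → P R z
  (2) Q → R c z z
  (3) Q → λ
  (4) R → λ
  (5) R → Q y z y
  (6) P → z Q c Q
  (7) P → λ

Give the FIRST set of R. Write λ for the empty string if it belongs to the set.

{λ, c, y, z}

FIRST(P) = {λ, z}
FIRST(Q) = {λ, c, y, z}  (via P R z, R c z z)
FIRST(R) = {λ, c, y, z}  (via Q y z y)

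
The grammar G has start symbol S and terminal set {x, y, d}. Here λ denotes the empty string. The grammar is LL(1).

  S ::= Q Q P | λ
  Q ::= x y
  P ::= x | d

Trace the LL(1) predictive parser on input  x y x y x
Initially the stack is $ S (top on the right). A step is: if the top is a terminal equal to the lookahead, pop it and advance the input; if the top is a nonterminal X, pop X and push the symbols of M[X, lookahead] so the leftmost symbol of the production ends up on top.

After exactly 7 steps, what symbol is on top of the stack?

step 1: stack=$ S  input=x y x y x $  — expand S ::= Q Q P
step 2: stack=$ P Q Q  input=x y x y x $  — expand Q ::= x y
step 3: stack=$ P Q y x  input=x y x y x $  — match x
step 4: stack=$ P Q y  input=y x y x $  — match y
step 5: stack=$ P Q  input=x y x $  — expand Q ::= x y
step 6: stack=$ P y x  input=x y x $  — match x
step 7: stack=$ P y  input=y x $  — match y
Stack after step 7: $ P (top = P).

P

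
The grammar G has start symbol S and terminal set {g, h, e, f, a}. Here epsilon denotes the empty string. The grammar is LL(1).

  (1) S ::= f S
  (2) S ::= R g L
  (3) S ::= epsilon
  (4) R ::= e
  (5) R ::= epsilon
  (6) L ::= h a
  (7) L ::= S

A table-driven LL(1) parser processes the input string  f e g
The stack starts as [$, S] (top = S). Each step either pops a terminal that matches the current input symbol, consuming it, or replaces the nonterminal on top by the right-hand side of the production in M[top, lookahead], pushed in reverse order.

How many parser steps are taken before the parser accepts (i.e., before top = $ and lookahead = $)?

8

step 1: stack=$ S  input=f e g $  — expand S ::= f S
step 2: stack=$ S f  input=f e g $  — match f
step 3: stack=$ S  input=e g $  — expand S ::= R g L
step 4: stack=$ L g R  input=e g $  — expand R ::= e
step 5: stack=$ L g e  input=e g $  — match e
step 6: stack=$ L g  input=g $  — match g
step 7: stack=$ L  input=$  — expand L ::= S
step 8: stack=$ S  input=$  — expand S ::= epsilon
Accept reached after 8 steps.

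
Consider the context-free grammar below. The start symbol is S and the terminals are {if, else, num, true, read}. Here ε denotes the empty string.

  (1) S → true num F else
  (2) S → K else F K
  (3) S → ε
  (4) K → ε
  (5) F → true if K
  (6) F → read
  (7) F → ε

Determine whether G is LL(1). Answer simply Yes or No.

FIRST(S) = {ε, else, true}
FIRST(K) = {ε}
FIRST(F) = {ε, read, true}
FOLLOW(S) = {$}
FOLLOW(K) = {$, else}
FOLLOW(F) = {$, else}
Each cell of M receives at most one production.

Yes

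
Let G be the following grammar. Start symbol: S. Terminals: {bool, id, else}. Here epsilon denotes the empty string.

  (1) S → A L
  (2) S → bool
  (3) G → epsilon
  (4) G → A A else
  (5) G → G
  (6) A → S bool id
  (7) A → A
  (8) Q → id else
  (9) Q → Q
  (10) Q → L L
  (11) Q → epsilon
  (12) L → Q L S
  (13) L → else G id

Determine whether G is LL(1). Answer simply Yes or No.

FIRST(S) = {bool}
FIRST(G) = {epsilon, bool}
FIRST(A) = {bool}
FIRST(Q) = {epsilon, else, id}
FIRST(L) = {else, id}
FOLLOW(S) = {$, bool, else, id}
FOLLOW(G) = {id}
FOLLOW(A) = {bool, else, id}
FOLLOW(Q) = {else, id}
FOLLOW(L) = {$, bool, else, id}
Cell M[A, bool] receives both A → S bool id and A → A — the grammar is not LL(1).

No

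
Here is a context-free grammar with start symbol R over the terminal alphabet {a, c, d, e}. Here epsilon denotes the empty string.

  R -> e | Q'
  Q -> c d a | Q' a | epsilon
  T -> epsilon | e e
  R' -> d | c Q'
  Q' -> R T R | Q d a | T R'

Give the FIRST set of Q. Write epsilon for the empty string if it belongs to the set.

{epsilon, c, d, e}

FIRST(T): from T->epsilon we get {epsilon}; from T->e e we get {e}. So FIRST(T) = {epsilon, e}.
FIRST(R'): from R'->d we get {d}; from R'->c Q' we get {c}. So FIRST(R') = {c, d}.
FIRST(R): from R->e we get {e}; from R->Q' we get {c, d, e}. So FIRST(R) = {c, d, e}.
FIRST(Q): from Q->c d a we get {c}; from Q->Q' a we get {c, d, e}; from Q->epsilon we get {epsilon}. So FIRST(Q) = {epsilon, c, d, e}.
FIRST(Q'): from Q'->R T R we get {c, d, e}; from Q'->Q d a we get {c, d, e}; from Q'->T R' we get {c, d, e}. So FIRST(Q') = {c, d, e}.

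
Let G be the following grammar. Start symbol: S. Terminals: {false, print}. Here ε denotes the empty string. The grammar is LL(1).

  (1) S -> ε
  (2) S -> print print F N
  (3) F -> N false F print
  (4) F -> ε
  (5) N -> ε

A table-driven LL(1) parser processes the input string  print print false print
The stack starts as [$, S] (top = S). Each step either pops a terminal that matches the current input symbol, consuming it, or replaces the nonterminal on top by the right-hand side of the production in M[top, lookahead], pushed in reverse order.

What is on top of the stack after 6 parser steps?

step 1: stack=$ S  input=print print false print $  — expand S -> print print F N
step 2: stack=$ N F print print  input=print print false print $  — match print
step 3: stack=$ N F print  input=print false print $  — match print
step 4: stack=$ N F  input=false print $  — expand F -> N false F print
step 5: stack=$ N print F false N  input=false print $  — expand N -> ε
step 6: stack=$ N print F false  input=false print $  — match false
Stack after step 6: $ N print F (top = F).

F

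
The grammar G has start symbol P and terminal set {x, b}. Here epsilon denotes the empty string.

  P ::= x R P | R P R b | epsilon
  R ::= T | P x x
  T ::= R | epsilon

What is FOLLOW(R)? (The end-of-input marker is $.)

{$, b, x}

FIRST(P) = {epsilon, b, x}  (via R P R b)
FIRST(R) = {epsilon, b, x}  (via T, P x x)
FIRST(T) = {epsilon, b, x}  (via R)
FOLLOW(P) includes $ since P is the start symbol.
FOLLOW(P): in P::=x R P, the suffix after P is empty (adds nothing new); in P::=R P R b, P is followed by R b with FIRST {b, x}; in R::=P x x, P is followed by x x with FIRST {x}. Thus FOLLOW(P) = {$, b, x}.
FOLLOW(R): in P::=x R P, R is followed by P with FIRST {epsilon, b, x}; in P::=x R P, the suffix after R is nullable, so FOLLOW(R) ⊇ FOLLOW(P) = {$, b, x}; in P::=R P R b (occurrence 1), R is followed by P R b with FIRST {b, x}; in P::=R P R b (occurrence 2), R is followed by b with FIRST {b}; in T::=R, the suffix after R is empty, so FOLLOW(R) ⊇ FOLLOW(T) = {$, b, x}. Thus FOLLOW(R) = {$, b, x}.
FOLLOW(T): in R::=T, the suffix after T is empty, so FOLLOW(T) ⊇ FOLLOW(R) = {$, b, x}. Thus FOLLOW(T) = {$, b, x}.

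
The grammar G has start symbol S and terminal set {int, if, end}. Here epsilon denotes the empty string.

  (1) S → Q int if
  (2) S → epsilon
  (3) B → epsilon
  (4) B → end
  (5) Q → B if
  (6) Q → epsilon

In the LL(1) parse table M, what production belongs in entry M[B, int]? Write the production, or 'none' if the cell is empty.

none

FIRST(B): from B→epsilon we get {epsilon}; from B→end we get {end}. So FIRST(B) = {epsilon, end}.
FIRST(Q): from Q→B if we get {end, if}; from Q→epsilon we get {epsilon}. So FIRST(Q) = {epsilon, end, if}.
FIRST(S): from S→Q int if we get {end, if, int}; from S→epsilon we get {epsilon}. So FIRST(S) = {epsilon, end, if, int}.
FOLLOW(S) includes $ since S is the start symbol.
FOLLOW(B): in Q→B if, B is followed by if with FIRST {if}. Thus FOLLOW(B) = {if}.
For B → epsilon: FIRST(epsilon) = {epsilon}, so it goes in M[B, t] for t ∈ {}; since epsilon ∈ FIRST, also for every t ∈ FOLLOW(B) = {if}.
For B → end: FIRST(end) = {end}, so it goes in M[B, t] for t ∈ {end}.
None of these place a production in M[B, int].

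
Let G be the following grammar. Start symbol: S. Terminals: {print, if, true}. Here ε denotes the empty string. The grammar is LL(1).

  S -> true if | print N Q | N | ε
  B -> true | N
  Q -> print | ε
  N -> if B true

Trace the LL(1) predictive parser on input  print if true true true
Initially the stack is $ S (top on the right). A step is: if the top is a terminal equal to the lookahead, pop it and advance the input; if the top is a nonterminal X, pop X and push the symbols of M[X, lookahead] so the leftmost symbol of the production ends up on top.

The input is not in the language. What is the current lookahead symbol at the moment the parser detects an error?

step 1: stack=$ S  input=print if true true true $  — expand S -> print N Q
step 2: stack=$ Q N print  input=print if true true true $  — match print
step 3: stack=$ Q N  input=if true true true $  — expand N -> if B true
step 4: stack=$ Q true B if  input=if true true true $  — match if
step 5: stack=$ Q true B  input=true true true $  — expand B -> true
step 6: stack=$ Q true true  input=true true true $  — match true
step 7: stack=$ Q true  input=true true $  — match true
step 8: stack=$ Q  input=true $  — error: M[Q, true] is empty

true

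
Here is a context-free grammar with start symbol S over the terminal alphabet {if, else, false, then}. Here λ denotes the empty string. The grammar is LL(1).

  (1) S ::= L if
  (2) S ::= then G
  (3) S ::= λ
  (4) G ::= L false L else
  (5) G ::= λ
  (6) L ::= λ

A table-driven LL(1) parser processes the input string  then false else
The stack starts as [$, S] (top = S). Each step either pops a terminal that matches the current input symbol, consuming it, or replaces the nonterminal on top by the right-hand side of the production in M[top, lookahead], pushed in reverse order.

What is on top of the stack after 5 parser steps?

step 1: stack=$ S  input=then false else $  — expand S ::= then G
step 2: stack=$ G then  input=then false else $  — match then
step 3: stack=$ G  input=false else $  — expand G ::= L false L else
step 4: stack=$ else L false L  input=false else $  — expand L ::= λ
step 5: stack=$ else L false  input=false else $  — match false
Stack after step 5: $ else L (top = L).

L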